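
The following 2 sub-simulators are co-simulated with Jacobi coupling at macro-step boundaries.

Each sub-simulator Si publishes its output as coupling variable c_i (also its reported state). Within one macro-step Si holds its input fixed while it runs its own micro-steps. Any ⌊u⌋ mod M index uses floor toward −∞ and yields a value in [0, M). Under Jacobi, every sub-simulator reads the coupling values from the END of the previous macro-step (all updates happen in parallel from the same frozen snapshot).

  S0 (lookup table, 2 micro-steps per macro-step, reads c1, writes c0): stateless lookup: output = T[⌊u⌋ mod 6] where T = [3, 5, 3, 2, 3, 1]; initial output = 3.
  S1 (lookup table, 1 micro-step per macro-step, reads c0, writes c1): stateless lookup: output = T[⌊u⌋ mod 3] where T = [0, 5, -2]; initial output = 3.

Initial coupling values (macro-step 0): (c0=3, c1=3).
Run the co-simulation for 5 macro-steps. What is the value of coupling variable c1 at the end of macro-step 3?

c1 at macro-step 3 = 0

macro 1: S0 reads c1=3 → after 2×micro: 2; S1 reads c0=3 → after 1×micro: 0 ⇒ (c0=2, c1=0)
macro 2: S0 reads c1=0 → after 2×micro: 3; S1 reads c0=2 → after 1×micro: -2 ⇒ (c0=3, c1=-2)
macro 3: S0 reads c1=-2 → after 2×micro: 3; S1 reads c0=3 → after 1×micro: 0 ⇒ (c0=3, c1=0)
macro 4: S0 reads c1=0 → after 2×micro: 3; S1 reads c0=3 → after 1×micro: 0 ⇒ (c0=3, c1=0)
macro 5: S0 reads c1=0 → after 2×micro: 3; S1 reads c0=3 → after 1×micro: 0 ⇒ (c0=3, c1=0)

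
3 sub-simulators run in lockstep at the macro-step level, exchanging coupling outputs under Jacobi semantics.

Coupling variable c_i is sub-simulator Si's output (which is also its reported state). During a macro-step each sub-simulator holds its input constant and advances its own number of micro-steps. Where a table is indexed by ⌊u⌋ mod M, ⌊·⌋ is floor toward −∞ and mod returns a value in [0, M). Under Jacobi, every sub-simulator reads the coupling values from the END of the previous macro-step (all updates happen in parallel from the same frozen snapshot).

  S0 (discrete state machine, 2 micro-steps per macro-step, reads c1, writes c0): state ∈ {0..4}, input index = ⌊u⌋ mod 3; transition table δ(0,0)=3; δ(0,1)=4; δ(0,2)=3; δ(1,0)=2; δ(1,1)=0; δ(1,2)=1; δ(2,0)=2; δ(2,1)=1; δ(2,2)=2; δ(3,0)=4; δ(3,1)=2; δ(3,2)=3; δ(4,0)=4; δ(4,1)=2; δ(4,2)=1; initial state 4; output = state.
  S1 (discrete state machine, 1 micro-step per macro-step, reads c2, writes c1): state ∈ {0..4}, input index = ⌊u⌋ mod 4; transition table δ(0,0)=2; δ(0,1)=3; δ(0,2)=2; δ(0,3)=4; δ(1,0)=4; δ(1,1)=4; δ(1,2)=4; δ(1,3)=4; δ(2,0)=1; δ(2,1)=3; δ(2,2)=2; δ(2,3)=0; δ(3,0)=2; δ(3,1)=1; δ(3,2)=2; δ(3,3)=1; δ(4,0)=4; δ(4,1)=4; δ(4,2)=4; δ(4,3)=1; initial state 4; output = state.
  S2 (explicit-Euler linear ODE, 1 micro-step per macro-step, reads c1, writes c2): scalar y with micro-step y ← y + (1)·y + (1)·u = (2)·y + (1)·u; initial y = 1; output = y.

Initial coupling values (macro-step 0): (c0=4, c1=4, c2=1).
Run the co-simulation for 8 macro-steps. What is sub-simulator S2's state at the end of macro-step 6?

S2 state at macro-step 6 = 316

macro 1: S0 reads c1=4 → after 2×micro: 1; S1 reads c2=1 → after 1×micro: 4; S2 reads c1=4 → after 1×micro: 6 ⇒ (c0=1, c1=4, c2=6)
macro 2: S0 reads c1=4 → after 2×micro: 4; S1 reads c2=6 → after 1×micro: 4; S2 reads c1=4 → after 1×micro: 16 ⇒ (c0=4, c1=4, c2=16)
macro 3: S0 reads c1=4 → after 2×micro: 1; S1 reads c2=16 → after 1×micro: 4; S2 reads c1=4 → after 1×micro: 36 ⇒ (c0=1, c1=4, c2=36)
macro 4: S0 reads c1=4 → after 2×micro: 4; S1 reads c2=36 → after 1×micro: 4; S2 reads c1=4 → after 1×micro: 76 ⇒ (c0=4, c1=4, c2=76)
macro 5: S0 reads c1=4 → after 2×micro: 1; S1 reads c2=76 → after 1×micro: 4; S2 reads c1=4 → after 1×micro: 156 ⇒ (c0=1, c1=4, c2=156)
macro 6: S0 reads c1=4 → after 2×micro: 4; S1 reads c2=156 → after 1×micro: 4; S2 reads c1=4 → after 1×micro: 316 ⇒ (c0=4, c1=4, c2=316)
macro 7: S0 reads c1=4 → after 2×micro: 1; S1 reads c2=316 → after 1×micro: 4; S2 reads c1=4 → after 1×micro: 636 ⇒ (c0=1, c1=4, c2=636)
macro 8: S0 reads c1=4 → after 2×micro: 4; S1 reads c2=636 → after 1×micro: 4; S2 reads c1=4 → after 1×micro: 1276 ⇒ (c0=4, c1=4, c2=1276)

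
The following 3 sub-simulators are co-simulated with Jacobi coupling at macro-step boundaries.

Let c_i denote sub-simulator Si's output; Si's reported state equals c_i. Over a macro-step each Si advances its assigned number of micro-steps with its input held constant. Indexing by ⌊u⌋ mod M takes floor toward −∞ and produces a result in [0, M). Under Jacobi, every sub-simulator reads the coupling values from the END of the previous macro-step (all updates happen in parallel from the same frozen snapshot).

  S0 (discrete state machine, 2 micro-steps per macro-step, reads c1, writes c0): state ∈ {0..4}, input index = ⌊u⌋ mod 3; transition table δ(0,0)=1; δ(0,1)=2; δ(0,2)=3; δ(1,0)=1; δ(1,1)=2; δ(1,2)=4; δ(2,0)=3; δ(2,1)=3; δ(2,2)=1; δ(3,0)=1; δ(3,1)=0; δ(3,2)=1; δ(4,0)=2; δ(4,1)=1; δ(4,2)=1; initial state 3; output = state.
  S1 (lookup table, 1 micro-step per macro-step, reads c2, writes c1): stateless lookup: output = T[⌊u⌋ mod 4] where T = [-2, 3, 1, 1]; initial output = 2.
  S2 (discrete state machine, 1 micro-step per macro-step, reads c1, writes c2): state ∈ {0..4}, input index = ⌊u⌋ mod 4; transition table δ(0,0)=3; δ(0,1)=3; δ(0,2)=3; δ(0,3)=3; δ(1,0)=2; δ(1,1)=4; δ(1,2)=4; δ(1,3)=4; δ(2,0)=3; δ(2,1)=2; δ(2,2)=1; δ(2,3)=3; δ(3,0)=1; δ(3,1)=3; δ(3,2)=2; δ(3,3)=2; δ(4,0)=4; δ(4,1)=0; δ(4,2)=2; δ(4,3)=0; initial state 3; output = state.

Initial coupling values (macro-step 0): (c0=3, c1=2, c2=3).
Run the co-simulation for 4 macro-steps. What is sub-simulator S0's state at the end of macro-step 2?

macro 1: S0 reads c1=2 → after 2×micro: 4; S1 reads c2=3 → after 1×micro: 1; S2 reads c1=2 → after 1×micro: 2 ⇒ (c0=4, c1=1, c2=2)
macro 2: S0 reads c1=1 → after 2×micro: 2; S1 reads c2=2 → after 1×micro: 1; S2 reads c1=1 → after 1×micro: 2 ⇒ (c0=2, c1=1, c2=2)
macro 3: S0 reads c1=1 → after 2×micro: 0; S1 reads c2=2 → after 1×micro: 1; S2 reads c1=1 → after 1×micro: 2 ⇒ (c0=0, c1=1, c2=2)
macro 4: S0 reads c1=1 → after 2×micro: 3; S1 reads c2=2 → after 1×micro: 1; S2 reads c1=1 → after 1×micro: 2 ⇒ (c0=3, c1=1, c2=2)

S0 state at macro-step 2 = 2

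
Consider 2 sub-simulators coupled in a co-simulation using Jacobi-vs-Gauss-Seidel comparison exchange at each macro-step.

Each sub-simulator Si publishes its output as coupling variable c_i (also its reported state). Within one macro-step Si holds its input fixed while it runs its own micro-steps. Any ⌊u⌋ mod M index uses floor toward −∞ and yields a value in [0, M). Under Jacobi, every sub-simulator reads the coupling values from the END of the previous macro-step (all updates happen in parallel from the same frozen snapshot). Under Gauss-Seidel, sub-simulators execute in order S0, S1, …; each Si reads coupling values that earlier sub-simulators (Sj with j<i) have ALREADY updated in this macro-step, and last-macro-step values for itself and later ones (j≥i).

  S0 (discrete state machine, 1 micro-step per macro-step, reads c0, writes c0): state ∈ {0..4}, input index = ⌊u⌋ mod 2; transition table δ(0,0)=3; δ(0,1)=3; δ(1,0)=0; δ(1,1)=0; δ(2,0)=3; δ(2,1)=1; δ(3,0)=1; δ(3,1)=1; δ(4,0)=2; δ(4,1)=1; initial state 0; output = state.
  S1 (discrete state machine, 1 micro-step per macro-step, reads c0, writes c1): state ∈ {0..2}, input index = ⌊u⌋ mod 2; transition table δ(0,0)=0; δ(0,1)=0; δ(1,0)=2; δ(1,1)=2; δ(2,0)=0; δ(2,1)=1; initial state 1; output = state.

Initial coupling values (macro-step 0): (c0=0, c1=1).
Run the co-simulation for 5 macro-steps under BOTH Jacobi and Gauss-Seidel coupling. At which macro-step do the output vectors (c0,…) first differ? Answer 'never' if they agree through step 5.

[Jacobi] macro 1: S0 reads c0=0 → after 1×micro: 3; S1 reads c0=0 → after 1×micro: 2 ⇒ (c0=3, c1=2)
[Jacobi] macro 2: S0 reads c0=3 → after 1×micro: 1; S1 reads c0=3 → after 1×micro: 1 ⇒ (c0=1, c1=1)
[Jacobi] macro 3: S0 reads c0=1 → after 1×micro: 0; S1 reads c0=1 → after 1×micro: 2 ⇒ (c0=0, c1=2)
[Jacobi] macro 4: S0 reads c0=0 → after 1×micro: 3; S1 reads c0=0 → after 1×micro: 0 ⇒ (c0=3, c1=0)
[Jacobi] macro 5: S0 reads c0=3 → after 1×micro: 1; S1 reads c0=3 → after 1×micro: 0 ⇒ (c0=1, c1=0)
[Gauss-Seidel] macro 1: S0 reads c0=0 → after 1×micro: 3; S1 reads c0=3 → after 1×micro: 2 ⇒ (c0=3, c1=2)
[Gauss-Seidel] macro 2: S0 reads c0=3 → after 1×micro: 1; S1 reads c0=1 → after 1×micro: 1 ⇒ (c0=1, c1=1)
[Gauss-Seidel] macro 3: S0 reads c0=1 → after 1×micro: 0; S1 reads c0=0 → after 1×micro: 2 ⇒ (c0=0, c1=2)
[Gauss-Seidel] macro 4: S0 reads c0=0 → after 1×micro: 3; S1 reads c0=3 → after 1×micro: 1 ⇒ (c0=3, c1=1)
[Gauss-Seidel] macro 5: S0 reads c0=3 → after 1×micro: 1; S1 reads c0=1 → after 1×micro: 2 ⇒ (c0=1, c1=2)

first divergence at macro-step: 4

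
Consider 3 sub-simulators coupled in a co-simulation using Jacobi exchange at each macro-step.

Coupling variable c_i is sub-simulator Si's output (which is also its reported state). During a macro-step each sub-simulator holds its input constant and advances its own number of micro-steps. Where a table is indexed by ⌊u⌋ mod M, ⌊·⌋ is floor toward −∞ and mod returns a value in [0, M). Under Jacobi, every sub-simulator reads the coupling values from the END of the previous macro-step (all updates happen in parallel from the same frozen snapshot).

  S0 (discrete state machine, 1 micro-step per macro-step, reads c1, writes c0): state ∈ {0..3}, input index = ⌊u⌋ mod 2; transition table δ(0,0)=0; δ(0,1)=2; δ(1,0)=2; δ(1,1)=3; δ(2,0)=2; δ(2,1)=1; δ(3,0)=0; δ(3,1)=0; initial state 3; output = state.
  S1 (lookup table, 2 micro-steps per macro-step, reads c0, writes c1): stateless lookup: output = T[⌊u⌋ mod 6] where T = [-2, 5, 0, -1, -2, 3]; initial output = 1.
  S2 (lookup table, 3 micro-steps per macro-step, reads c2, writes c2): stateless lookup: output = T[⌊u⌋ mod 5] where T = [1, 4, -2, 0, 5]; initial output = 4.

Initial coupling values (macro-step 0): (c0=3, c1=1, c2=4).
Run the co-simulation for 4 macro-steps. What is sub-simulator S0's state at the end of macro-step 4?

macro 1: S0 reads c1=1 → after 1×micro: 0; S1 reads c0=3 → after 2×micro: -1; S2 reads c2=4 → after 3×micro: 5 ⇒ (c0=0, c1=-1, c2=5)
macro 2: S0 reads c1=-1 → after 1×micro: 2; S1 reads c0=0 → after 2×micro: -2; S2 reads c2=5 → after 3×micro: 1 ⇒ (c0=2, c1=-2, c2=1)
macro 3: S0 reads c1=-2 → after 1×micro: 2; S1 reads c0=2 → after 2×micro: 0; S2 reads c2=1 → after 3×micro: 4 ⇒ (c0=2, c1=0, c2=4)
macro 4: S0 reads c1=0 → after 1×micro: 2; S1 reads c0=2 → after 2×micro: 0; S2 reads c2=4 → after 3×micro: 5 ⇒ (c0=2, c1=0, c2=5)

S0 state at macro-step 4 = 2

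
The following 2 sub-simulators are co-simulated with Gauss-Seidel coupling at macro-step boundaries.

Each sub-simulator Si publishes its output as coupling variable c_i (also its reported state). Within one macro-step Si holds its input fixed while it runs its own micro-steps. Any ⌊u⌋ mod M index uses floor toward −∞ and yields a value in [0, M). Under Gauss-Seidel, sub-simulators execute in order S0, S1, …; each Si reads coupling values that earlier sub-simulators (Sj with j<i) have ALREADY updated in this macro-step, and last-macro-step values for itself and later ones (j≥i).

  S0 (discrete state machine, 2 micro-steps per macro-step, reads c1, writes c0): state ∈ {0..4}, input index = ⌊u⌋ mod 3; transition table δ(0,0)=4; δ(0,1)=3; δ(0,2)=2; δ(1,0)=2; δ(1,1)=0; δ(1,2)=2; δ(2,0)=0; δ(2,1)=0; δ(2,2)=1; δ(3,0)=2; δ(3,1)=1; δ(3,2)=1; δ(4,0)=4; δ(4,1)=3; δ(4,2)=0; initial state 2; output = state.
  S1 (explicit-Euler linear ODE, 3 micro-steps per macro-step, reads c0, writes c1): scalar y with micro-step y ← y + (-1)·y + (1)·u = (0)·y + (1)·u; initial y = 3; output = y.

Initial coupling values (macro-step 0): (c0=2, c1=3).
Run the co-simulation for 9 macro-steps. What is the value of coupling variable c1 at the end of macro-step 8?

c1 at macro-step 8 = 0

macro 1: S0 reads c1=3 → after 2×micro: 4; S1 reads c0=4 → after 3×micro: 4 ⇒ (c0=4, c1=4)
macro 2: S0 reads c1=4 → after 2×micro: 1; S1 reads c0=1 → after 3×micro: 1 ⇒ (c0=1, c1=1)
macro 3: S0 reads c1=1 → after 2×micro: 3; S1 reads c0=3 → after 3×micro: 3 ⇒ (c0=3, c1=3)
macro 4: S0 reads c1=3 → after 2×micro: 0; S1 reads c0=0 → after 3×micro: 0 ⇒ (c0=0, c1=0)
macro 5: S0 reads c1=0 → after 2×micro: 4; S1 reads c0=4 → after 3×micro: 4 ⇒ (c0=4, c1=4)
macro 6: S0 reads c1=4 → after 2×micro: 1; S1 reads c0=1 → after 3×micro: 1 ⇒ (c0=1, c1=1)
macro 7: S0 reads c1=1 → after 2×micro: 3; S1 reads c0=3 → after 3×micro: 3 ⇒ (c0=3, c1=3)
macro 8: S0 reads c1=3 → after 2×micro: 0; S1 reads c0=0 → after 3×micro: 0 ⇒ (c0=0, c1=0)
macro 9: S0 reads c1=0 → after 2×micro: 4; S1 reads c0=4 → after 3×micro: 4 ⇒ (c0=4, c1=4)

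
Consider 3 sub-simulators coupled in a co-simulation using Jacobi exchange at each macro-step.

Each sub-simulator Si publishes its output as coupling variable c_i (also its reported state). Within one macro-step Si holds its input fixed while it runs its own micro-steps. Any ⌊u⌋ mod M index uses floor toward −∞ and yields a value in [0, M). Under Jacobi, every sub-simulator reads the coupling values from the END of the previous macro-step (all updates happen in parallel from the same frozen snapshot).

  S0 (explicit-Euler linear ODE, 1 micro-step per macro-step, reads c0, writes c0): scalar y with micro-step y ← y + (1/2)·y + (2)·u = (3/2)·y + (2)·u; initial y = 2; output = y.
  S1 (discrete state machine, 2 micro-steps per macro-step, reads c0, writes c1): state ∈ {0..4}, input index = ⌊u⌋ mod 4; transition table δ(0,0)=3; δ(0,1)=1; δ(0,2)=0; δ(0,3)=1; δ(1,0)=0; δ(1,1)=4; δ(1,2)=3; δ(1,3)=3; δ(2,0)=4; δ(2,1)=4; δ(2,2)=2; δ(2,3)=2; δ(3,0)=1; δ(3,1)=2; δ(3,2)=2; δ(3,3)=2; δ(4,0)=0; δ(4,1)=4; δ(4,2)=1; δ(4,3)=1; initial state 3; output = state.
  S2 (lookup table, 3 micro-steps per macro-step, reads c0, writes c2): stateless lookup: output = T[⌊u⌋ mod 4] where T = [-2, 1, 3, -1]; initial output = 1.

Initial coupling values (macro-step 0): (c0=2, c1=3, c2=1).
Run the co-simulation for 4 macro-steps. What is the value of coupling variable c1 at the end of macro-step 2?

macro 1: S0 reads c0=2 → after 1×micro: 7; S1 reads c0=2 → after 2×micro: 2; S2 reads c0=2 → after 3×micro: 3 ⇒ (c0=7, c1=2, c2=3)
macro 2: S0 reads c0=7 → after 1×micro: 49/2; S1 reads c0=7 → after 2×micro: 2; S2 reads c0=7 → after 3×micro: -1 ⇒ (c0=49/2, c1=2, c2=-1)
macro 3: S0 reads c0=49/2 → after 1×micro: 343/4; S1 reads c0=49/2 → after 2×micro: 0; S2 reads c0=49/2 → after 3×micro: -2 ⇒ (c0=343/4, c1=0, c2=-2)
macro 4: S0 reads c0=343/4 → after 1×micro: 2401/8; S1 reads c0=343/4 → after 2×micro: 4; S2 reads c0=343/4 → after 3×micro: 1 ⇒ (c0=2401/8, c1=4, c2=1)

c1 at macro-step 2 = 2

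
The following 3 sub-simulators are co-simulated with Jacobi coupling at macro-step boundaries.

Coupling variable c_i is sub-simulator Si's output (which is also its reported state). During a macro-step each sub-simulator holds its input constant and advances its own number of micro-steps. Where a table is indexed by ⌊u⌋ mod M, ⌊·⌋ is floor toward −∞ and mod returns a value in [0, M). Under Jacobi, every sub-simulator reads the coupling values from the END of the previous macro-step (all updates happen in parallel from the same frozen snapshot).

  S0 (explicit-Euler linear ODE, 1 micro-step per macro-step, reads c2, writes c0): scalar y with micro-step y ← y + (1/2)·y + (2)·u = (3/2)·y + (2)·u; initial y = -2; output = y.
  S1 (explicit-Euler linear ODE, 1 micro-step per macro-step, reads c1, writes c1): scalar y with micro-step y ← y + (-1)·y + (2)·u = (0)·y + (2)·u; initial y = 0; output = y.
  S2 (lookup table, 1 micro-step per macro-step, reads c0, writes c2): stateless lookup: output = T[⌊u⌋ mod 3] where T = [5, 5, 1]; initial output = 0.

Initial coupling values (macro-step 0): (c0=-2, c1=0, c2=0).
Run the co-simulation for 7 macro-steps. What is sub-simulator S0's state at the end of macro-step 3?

S0 state at macro-step 3 = 73/4

macro 1: S0 reads c2=0 → after 1×micro: -3; S1 reads c1=0 → after 1×micro: 0; S2 reads c0=-2 → after 1×micro: 5 ⇒ (c0=-3, c1=0, c2=5)
macro 2: S0 reads c2=5 → after 1×micro: 11/2; S1 reads c1=0 → after 1×micro: 0; S2 reads c0=-3 → after 1×micro: 5 ⇒ (c0=11/2, c1=0, c2=5)
macro 3: S0 reads c2=5 → after 1×micro: 73/4; S1 reads c1=0 → after 1×micro: 0; S2 reads c0=11/2 → after 1×micro: 1 ⇒ (c0=73/4, c1=0, c2=1)
macro 4: S0 reads c2=1 → after 1×micro: 235/8; S1 reads c1=0 → after 1×micro: 0; S2 reads c0=73/4 → after 1×micro: 5 ⇒ (c0=235/8, c1=0, c2=5)
macro 5: S0 reads c2=5 → after 1×micro: 865/16; S1 reads c1=0 → after 1×micro: 0; S2 reads c0=235/8 → after 1×micro: 1 ⇒ (c0=865/16, c1=0, c2=1)
macro 6: S0 reads c2=1 → after 1×micro: 2659/32; S1 reads c1=0 → after 1×micro: 0; S2 reads c0=865/16 → after 1×micro: 5 ⇒ (c0=2659/32, c1=0, c2=5)
macro 7: S0 reads c2=5 → after 1×micro: 8617/64; S1 reads c1=0 → after 1×micro: 0; S2 reads c0=2659/32 → after 1×micro: 1 ⇒ (c0=8617/64, c1=0, c2=1)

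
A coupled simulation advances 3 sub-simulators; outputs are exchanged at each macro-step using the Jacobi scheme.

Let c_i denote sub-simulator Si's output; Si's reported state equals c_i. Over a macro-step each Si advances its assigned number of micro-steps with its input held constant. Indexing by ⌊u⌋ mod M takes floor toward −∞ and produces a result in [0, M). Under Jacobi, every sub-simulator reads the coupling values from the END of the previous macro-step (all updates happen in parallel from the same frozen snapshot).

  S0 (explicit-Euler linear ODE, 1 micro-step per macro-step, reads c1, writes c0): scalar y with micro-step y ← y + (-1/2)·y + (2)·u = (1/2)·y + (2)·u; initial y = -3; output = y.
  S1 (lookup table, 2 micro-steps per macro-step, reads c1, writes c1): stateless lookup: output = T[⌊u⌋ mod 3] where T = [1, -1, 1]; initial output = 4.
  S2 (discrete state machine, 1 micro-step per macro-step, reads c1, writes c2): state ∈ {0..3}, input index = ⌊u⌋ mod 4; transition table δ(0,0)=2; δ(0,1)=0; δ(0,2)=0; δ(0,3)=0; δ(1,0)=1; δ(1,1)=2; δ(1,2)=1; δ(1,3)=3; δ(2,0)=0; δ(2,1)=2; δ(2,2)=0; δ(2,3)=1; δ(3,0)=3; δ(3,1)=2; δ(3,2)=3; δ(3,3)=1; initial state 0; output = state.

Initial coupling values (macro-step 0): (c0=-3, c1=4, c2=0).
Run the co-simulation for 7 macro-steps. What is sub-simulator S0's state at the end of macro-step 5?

S0 state at macro-step 5 = 53/32

macro 1: S0 reads c1=4 → after 1×micro: 13/2; S1 reads c1=4 → after 2×micro: -1; S2 reads c1=4 → after 1×micro: 2 ⇒ (c0=13/2, c1=-1, c2=2)
macro 2: S0 reads c1=-1 → after 1×micro: 5/4; S1 reads c1=-1 → after 2×micro: 1; S2 reads c1=-1 → after 1×micro: 1 ⇒ (c0=5/4, c1=1, c2=1)
macro 3: S0 reads c1=1 → after 1×micro: 21/8; S1 reads c1=1 → after 2×micro: -1; S2 reads c1=1 → after 1×micro: 2 ⇒ (c0=21/8, c1=-1, c2=2)
macro 4: S0 reads c1=-1 → after 1×micro: -11/16; S1 reads c1=-1 → after 2×micro: 1; S2 reads c1=-1 → after 1×micro: 1 ⇒ (c0=-11/16, c1=1, c2=1)
macro 5: S0 reads c1=1 → after 1×micro: 53/32; S1 reads c1=1 → after 2×micro: -1; S2 reads c1=1 → after 1×micro: 2 ⇒ (c0=53/32, c1=-1, c2=2)
macro 6: S0 reads c1=-1 → after 1×micro: -75/64; S1 reads c1=-1 → after 2×micro: 1; S2 reads c1=-1 → after 1×micro: 1 ⇒ (c0=-75/64, c1=1, c2=1)
macro 7: S0 reads c1=1 → after 1×micro: 181/128; S1 reads c1=1 → after 2×micro: -1; S2 reads c1=1 → after 1×micro: 2 ⇒ (c0=181/128, c1=-1, c2=2)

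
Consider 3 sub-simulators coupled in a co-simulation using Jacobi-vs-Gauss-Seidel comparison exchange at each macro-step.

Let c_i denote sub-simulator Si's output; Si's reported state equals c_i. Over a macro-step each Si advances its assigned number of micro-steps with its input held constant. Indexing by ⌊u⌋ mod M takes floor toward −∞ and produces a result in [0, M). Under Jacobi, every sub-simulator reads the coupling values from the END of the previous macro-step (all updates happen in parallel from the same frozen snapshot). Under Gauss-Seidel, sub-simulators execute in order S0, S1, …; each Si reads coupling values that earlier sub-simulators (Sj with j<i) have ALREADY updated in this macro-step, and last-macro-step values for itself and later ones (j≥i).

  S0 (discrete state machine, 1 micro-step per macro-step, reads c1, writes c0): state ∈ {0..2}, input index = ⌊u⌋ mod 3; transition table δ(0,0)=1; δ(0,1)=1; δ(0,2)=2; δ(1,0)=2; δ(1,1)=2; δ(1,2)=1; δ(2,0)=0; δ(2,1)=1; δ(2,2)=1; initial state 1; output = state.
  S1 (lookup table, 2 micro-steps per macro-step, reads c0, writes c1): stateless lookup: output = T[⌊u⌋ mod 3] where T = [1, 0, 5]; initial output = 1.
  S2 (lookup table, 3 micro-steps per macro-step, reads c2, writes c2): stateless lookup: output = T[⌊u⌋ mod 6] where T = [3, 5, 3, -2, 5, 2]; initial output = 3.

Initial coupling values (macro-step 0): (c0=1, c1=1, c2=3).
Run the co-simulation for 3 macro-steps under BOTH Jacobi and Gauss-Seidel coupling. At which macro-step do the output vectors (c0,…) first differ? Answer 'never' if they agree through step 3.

[Jacobi] macro 1: S0 reads c1=1 → after 1×micro: 2; S1 reads c0=1 → after 2×micro: 0; S2 reads c2=3 → after 3×micro: -2 ⇒ (c0=2, c1=0, c2=-2)
[Jacobi] macro 2: S0 reads c1=0 → after 1×micro: 0; S1 reads c0=2 → after 2×micro: 5; S2 reads c2=-2 → after 3×micro: 5 ⇒ (c0=0, c1=5, c2=5)
[Jacobi] macro 3: S0 reads c1=5 → after 1×micro: 2; S1 reads c0=0 → after 2×micro: 1; S2 reads c2=5 → after 3×micro: 2 ⇒ (c0=2, c1=1, c2=2)
[Gauss-Seidel] macro 1: S0 reads c1=1 → after 1×micro: 2; S1 reads c0=2 → after 2×micro: 5; S2 reads c2=3 → after 3×micro: -2 ⇒ (c0=2, c1=5, c2=-2)
[Gauss-Seidel] macro 2: S0 reads c1=5 → after 1×micro: 1; S1 reads c0=1 → after 2×micro: 0; S2 reads c2=-2 → after 3×micro: 5 ⇒ (c0=1, c1=0, c2=5)
[Gauss-Seidel] macro 3: S0 reads c1=0 → after 1×micro: 2; S1 reads c0=2 → after 2×micro: 5; S2 reads c2=5 → after 3×micro: 2 ⇒ (c0=2, c1=5, c2=2)

first divergence at macro-step: 1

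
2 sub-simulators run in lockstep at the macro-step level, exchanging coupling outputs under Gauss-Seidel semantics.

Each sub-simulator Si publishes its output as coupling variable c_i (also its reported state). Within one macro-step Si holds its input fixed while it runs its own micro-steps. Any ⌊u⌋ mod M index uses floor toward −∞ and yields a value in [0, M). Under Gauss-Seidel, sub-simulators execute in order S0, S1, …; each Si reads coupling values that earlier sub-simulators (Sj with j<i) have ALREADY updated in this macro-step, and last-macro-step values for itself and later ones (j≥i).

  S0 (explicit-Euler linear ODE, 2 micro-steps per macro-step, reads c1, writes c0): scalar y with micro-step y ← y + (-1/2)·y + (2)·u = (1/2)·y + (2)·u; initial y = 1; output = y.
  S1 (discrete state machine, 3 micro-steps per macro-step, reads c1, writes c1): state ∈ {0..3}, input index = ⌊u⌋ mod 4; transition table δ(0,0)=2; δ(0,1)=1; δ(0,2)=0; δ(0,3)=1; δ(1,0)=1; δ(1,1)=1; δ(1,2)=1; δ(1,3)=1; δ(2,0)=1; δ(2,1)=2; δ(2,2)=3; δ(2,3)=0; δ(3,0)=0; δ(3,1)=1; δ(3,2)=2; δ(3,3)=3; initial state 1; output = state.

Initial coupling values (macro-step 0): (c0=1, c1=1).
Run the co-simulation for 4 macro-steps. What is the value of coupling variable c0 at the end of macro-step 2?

c0 at macro-step 2 = 61/16

macro 1: S0 reads c1=1 → after 2×micro: 13/4; S1 reads c1=1 → after 3×micro: 1 ⇒ (c0=13/4, c1=1)
macro 2: S0 reads c1=1 → after 2×micro: 61/16; S1 reads c1=1 → after 3×micro: 1 ⇒ (c0=61/16, c1=1)
macro 3: S0 reads c1=1 → after 2×micro: 253/64; S1 reads c1=1 → after 3×micro: 1 ⇒ (c0=253/64, c1=1)
macro 4: S0 reads c1=1 → after 2×micro: 1021/256; S1 reads c1=1 → after 3×micro: 1 ⇒ (c0=1021/256, c1=1)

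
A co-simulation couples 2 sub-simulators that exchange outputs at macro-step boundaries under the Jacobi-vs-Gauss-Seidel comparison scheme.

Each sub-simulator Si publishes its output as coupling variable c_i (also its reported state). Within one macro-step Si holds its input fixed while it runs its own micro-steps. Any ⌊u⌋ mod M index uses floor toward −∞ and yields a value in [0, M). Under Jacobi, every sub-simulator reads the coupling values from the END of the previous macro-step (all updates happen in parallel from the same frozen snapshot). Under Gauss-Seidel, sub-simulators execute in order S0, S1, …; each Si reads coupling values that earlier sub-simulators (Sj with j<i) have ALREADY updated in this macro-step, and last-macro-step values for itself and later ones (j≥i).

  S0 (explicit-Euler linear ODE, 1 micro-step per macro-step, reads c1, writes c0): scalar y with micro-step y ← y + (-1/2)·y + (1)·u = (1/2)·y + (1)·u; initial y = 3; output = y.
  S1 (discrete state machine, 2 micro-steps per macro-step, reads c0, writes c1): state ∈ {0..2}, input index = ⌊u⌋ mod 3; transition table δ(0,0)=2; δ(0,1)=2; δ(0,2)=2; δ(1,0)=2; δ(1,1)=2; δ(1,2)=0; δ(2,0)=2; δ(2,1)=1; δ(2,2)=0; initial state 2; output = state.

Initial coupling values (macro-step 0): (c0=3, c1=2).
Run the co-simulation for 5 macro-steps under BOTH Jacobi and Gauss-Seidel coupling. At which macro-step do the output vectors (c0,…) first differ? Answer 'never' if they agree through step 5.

first divergence at macro-step: never

[Jacobi] macro 1: S0 reads c1=2 → after 1×micro: 7/2; S1 reads c0=3 → after 2×micro: 2 ⇒ (c0=7/2, c1=2)
[Jacobi] macro 2: S0 reads c1=2 → after 1×micro: 15/4; S1 reads c0=7/2 → after 2×micro: 2 ⇒ (c0=15/4, c1=2)
[Jacobi] macro 3: S0 reads c1=2 → after 1×micro: 31/8; S1 reads c0=15/4 → after 2×micro: 2 ⇒ (c0=31/8, c1=2)
[Jacobi] macro 4: S0 reads c1=2 → after 1×micro: 63/16; S1 reads c0=31/8 → after 2×micro: 2 ⇒ (c0=63/16, c1=2)
[Jacobi] macro 5: S0 reads c1=2 → after 1×micro: 127/32; S1 reads c0=63/16 → after 2×micro: 2 ⇒ (c0=127/32, c1=2)
[Gauss-Seidel] macro 1: S0 reads c1=2 → after 1×micro: 7/2; S1 reads c0=7/2 → after 2×micro: 2 ⇒ (c0=7/2, c1=2)
[Gauss-Seidel] macro 2: S0 reads c1=2 → after 1×micro: 15/4; S1 reads c0=15/4 → after 2×micro: 2 ⇒ (c0=15/4, c1=2)
[Gauss-Seidel] macro 3: S0 reads c1=2 → after 1×micro: 31/8; S1 reads c0=31/8 → after 2×micro: 2 ⇒ (c0=31/8, c1=2)
[Gauss-Seidel] macro 4: S0 reads c1=2 → after 1×micro: 63/16; S1 reads c0=63/16 → after 2×micro: 2 ⇒ (c0=63/16, c1=2)
[Gauss-Seidel] macro 5: S0 reads c1=2 → after 1×micro: 127/32; S1 reads c0=127/32 → after 2×micro: 2 ⇒ (c0=127/32, c1=2)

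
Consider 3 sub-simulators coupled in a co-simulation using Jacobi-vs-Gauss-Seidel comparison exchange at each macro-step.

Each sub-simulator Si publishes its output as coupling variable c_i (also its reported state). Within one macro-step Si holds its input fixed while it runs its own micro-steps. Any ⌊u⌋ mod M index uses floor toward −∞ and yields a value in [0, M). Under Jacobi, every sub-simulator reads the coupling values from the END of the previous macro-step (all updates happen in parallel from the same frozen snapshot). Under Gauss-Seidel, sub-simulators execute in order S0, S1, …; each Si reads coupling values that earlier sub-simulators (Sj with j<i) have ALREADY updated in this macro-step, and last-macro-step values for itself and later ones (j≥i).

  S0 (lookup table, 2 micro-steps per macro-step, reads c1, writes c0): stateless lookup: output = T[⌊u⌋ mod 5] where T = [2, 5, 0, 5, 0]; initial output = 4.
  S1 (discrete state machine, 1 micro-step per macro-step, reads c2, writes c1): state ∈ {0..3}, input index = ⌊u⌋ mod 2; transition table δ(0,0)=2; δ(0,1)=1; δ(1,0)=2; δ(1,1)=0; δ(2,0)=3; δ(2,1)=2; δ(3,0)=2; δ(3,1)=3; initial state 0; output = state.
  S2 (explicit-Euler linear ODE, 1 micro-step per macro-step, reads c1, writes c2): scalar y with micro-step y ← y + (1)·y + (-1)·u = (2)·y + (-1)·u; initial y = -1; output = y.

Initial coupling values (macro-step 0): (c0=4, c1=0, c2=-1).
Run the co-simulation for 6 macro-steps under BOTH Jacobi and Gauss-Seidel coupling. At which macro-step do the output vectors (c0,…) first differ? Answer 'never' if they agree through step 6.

first divergence at macro-step: 1

[Jacobi] macro 1: S0 reads c1=0 → after 2×micro: 2; S1 reads c2=-1 → after 1×micro: 1; S2 reads c1=0 → after 1×micro: -2 ⇒ (c0=2, c1=1, c2=-2)
[Jacobi] macro 2: S0 reads c1=1 → after 2×micro: 5; S1 reads c2=-2 → after 1×micro: 2; S2 reads c1=1 → after 1×micro: -5 ⇒ (c0=5, c1=2, c2=-5)
[Jacobi] macro 3: S0 reads c1=2 → after 2×micro: 0; S1 reads c2=-5 → after 1×micro: 2; S2 reads c1=2 → after 1×micro: -12 ⇒ (c0=0, c1=2, c2=-12)
[Jacobi] macro 4: S0 reads c1=2 → after 2×micro: 0; S1 reads c2=-12 → after 1×micro: 3; S2 reads c1=2 → after 1×micro: -26 ⇒ (c0=0, c1=3, c2=-26)
[Jacobi] macro 5: S0 reads c1=3 → after 2×micro: 5; S1 reads c2=-26 → after 1×micro: 2; S2 reads c1=3 → after 1×micro: -55 ⇒ (c0=5, c1=2, c2=-55)
[Jacobi] macro 6: S0 reads c1=2 → after 2×micro: 0; S1 reads c2=-55 → after 1×micro: 2; S2 reads c1=2 → after 1×micro: -112 ⇒ (c0=0, c1=2, c2=-112)
[Gauss-Seidel] macro 1: S0 reads c1=0 → after 2×micro: 2; S1 reads c2=-1 → after 1×micro: 1; S2 reads c1=1 → after 1×micro: -3 ⇒ (c0=2, c1=1, c2=-3)
[Gauss-Seidel] macro 2: S0 reads c1=1 → after 2×micro: 5; S1 reads c2=-3 → after 1×micro: 0; S2 reads c1=0 → after 1×micro: -6 ⇒ (c0=5, c1=0, c2=-6)
[Gauss-Seidel] macro 3: S0 reads c1=0 → after 2×micro: 2; S1 reads c2=-6 → after 1×micro: 2; S2 reads c1=2 → after 1×micro: -14 ⇒ (c0=2, c1=2, c2=-14)
[Gauss-Seidel] macro 4: S0 reads c1=2 → after 2×micro: 0; S1 reads c2=-14 → after 1×micro: 3; S2 reads c1=3 → after 1×micro: -31 ⇒ (c0=0, c1=3, c2=-31)
[Gauss-Seidel] macro 5: S0 reads c1=3 → after 2×micro: 5; S1 reads c2=-31 → after 1×micro: 3; S2 reads c1=3 → after 1×micro: -65 ⇒ (c0=5, c1=3, c2=-65)
[Gauss-Seidel] macro 6: S0 reads c1=3 → after 2×micro: 5; S1 reads c2=-65 → after 1×micro: 3; S2 reads c1=3 → after 1×micro: -133 ⇒ (c0=5, c1=3, c2=-133)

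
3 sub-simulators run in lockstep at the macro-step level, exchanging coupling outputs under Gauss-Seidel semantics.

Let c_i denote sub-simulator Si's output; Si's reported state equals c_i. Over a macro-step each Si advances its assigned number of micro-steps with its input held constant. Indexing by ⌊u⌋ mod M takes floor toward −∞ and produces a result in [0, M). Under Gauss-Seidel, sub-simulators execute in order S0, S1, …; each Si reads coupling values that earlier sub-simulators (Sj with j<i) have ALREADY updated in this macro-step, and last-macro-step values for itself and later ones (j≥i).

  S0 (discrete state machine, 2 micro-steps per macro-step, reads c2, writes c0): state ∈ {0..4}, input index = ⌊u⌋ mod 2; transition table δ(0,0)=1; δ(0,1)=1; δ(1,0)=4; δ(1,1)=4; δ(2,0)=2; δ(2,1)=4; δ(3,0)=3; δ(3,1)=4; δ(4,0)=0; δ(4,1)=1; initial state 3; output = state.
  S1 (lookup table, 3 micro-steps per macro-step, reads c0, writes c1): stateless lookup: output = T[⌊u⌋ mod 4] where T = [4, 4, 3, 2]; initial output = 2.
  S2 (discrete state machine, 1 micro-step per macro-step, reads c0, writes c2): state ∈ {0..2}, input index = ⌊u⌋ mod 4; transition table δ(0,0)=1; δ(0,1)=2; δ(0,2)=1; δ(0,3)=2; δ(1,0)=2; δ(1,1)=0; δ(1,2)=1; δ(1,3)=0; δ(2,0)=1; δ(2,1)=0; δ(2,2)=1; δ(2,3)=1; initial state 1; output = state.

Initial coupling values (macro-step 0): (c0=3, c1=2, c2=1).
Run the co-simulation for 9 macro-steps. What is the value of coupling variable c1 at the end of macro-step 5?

macro 1: S0 reads c2=1 → after 2×micro: 1; S1 reads c0=1 → after 3×micro: 4; S2 reads c0=1 → after 1×micro: 0 ⇒ (c0=1, c1=4, c2=0)
macro 2: S0 reads c2=0 → after 2×micro: 0; S1 reads c0=0 → after 3×micro: 4; S2 reads c0=0 → after 1×micro: 1 ⇒ (c0=0, c1=4, c2=1)
macro 3: S0 reads c2=1 → after 2×micro: 4; S1 reads c0=4 → after 3×micro: 4; S2 reads c0=4 → after 1×micro: 2 ⇒ (c0=4, c1=4, c2=2)
macro 4: S0 reads c2=2 → after 2×micro: 1; S1 reads c0=1 → after 3×micro: 4; S2 reads c0=1 → after 1×micro: 0 ⇒ (c0=1, c1=4, c2=0)
macro 5: S0 reads c2=0 → after 2×micro: 0; S1 reads c0=0 → after 3×micro: 4; S2 reads c0=0 → after 1×micro: 1 ⇒ (c0=0, c1=4, c2=1)
macro 6: S0 reads c2=1 → after 2×micro: 4; S1 reads c0=4 → after 3×micro: 4; S2 reads c0=4 → after 1×micro: 2 ⇒ (c0=4, c1=4, c2=2)
macro 7: S0 reads c2=2 → after 2×micro: 1; S1 reads c0=1 → after 3×micro: 4; S2 reads c0=1 → after 1×micro: 0 ⇒ (c0=1, c1=4, c2=0)
macro 8: S0 reads c2=0 → after 2×micro: 0; S1 reads c0=0 → after 3×micro: 4; S2 reads c0=0 → after 1×micro: 1 ⇒ (c0=0, c1=4, c2=1)
macro 9: S0 reads c2=1 → after 2×micro: 4; S1 reads c0=4 → after 3×micro: 4; S2 reads c0=4 → after 1×micro: 2 ⇒ (c0=4, c1=4, c2=2)

c1 at macro-step 5 = 4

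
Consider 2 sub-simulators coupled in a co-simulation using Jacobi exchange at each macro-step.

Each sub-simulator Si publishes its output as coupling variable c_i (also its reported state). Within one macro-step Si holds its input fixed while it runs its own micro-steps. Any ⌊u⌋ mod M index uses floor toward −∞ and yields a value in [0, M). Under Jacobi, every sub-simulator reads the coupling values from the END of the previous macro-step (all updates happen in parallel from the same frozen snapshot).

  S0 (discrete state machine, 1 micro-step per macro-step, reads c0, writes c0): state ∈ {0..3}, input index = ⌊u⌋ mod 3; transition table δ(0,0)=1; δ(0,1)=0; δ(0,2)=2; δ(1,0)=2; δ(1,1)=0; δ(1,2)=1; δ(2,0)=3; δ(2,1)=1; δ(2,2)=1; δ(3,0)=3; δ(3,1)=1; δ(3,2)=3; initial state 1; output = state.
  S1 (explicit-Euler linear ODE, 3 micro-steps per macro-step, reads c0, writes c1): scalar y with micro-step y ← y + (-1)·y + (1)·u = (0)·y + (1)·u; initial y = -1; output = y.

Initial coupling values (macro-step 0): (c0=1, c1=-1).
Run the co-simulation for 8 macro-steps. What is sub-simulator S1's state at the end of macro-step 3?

macro 1: S0 reads c0=1 → after 1×micro: 0; S1 reads c0=1 → after 3×micro: 1 ⇒ (c0=0, c1=1)
macro 2: S0 reads c0=0 → after 1×micro: 1; S1 reads c0=0 → after 3×micro: 0 ⇒ (c0=1, c1=0)
macro 3: S0 reads c0=1 → after 1×micro: 0; S1 reads c0=1 → after 3×micro: 1 ⇒ (c0=0, c1=1)
macro 4: S0 reads c0=0 → after 1×micro: 1; S1 reads c0=0 → after 3×micro: 0 ⇒ (c0=1, c1=0)
macro 5: S0 reads c0=1 → after 1×micro: 0; S1 reads c0=1 → after 3×micro: 1 ⇒ (c0=0, c1=1)
macro 6: S0 reads c0=0 → after 1×micro: 1; S1 reads c0=0 → after 3×micro: 0 ⇒ (c0=1, c1=0)
macro 7: S0 reads c0=1 → after 1×micro: 0; S1 reads c0=1 → after 3×micro: 1 ⇒ (c0=0, c1=1)
macro 8: S0 reads c0=0 → after 1×micro: 1; S1 reads c0=0 → after 3×micro: 0 ⇒ (c0=1, c1=0)

S1 state at macro-step 3 = 1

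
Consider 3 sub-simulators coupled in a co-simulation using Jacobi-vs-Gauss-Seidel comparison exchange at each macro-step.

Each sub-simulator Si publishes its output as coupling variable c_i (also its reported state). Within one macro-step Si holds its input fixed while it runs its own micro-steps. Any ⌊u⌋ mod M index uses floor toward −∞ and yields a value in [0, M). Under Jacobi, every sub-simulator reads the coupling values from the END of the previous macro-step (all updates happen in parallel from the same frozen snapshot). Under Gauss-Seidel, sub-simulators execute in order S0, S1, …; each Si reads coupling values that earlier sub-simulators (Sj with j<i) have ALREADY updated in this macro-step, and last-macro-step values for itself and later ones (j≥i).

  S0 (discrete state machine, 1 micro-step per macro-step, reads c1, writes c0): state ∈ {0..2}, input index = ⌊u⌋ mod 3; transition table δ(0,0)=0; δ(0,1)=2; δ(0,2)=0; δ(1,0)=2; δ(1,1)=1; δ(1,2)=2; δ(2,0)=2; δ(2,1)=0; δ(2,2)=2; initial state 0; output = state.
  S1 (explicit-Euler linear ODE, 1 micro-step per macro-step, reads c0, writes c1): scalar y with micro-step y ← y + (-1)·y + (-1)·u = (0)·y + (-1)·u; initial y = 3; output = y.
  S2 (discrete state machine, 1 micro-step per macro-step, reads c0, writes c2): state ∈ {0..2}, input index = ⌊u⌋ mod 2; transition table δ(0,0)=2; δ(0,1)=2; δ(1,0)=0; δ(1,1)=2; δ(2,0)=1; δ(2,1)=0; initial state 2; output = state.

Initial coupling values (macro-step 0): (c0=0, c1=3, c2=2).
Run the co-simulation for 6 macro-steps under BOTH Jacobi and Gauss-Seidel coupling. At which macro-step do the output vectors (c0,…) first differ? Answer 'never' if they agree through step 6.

[Jacobi] macro 1: S0 reads c1=3 → after 1×micro: 0; S1 reads c0=0 → after 1×micro: 0; S2 reads c0=0 → after 1×micro: 1 ⇒ (c0=0, c1=0, c2=1)
[Jacobi] macro 2: S0 reads c1=0 → after 1×micro: 0; S1 reads c0=0 → after 1×micro: 0; S2 reads c0=0 → after 1×micro: 0 ⇒ (c0=0, c1=0, c2=0)
[Jacobi] macro 3: S0 reads c1=0 → after 1×micro: 0; S1 reads c0=0 → after 1×micro: 0; S2 reads c0=0 → after 1×micro: 2 ⇒ (c0=0, c1=0, c2=2)
[Jacobi] macro 4: S0 reads c1=0 → after 1×micro: 0; S1 reads c0=0 → after 1×micro: 0; S2 reads c0=0 → after 1×micro: 1 ⇒ (c0=0, c1=0, c2=1)
[Jacobi] macro 5: S0 reads c1=0 → after 1×micro: 0; S1 reads c0=0 → after 1×micro: 0; S2 reads c0=0 → after 1×micro: 0 ⇒ (c0=0, c1=0, c2=0)
[Jacobi] macro 6: S0 reads c1=0 → after 1×micro: 0; S1 reads c0=0 → after 1×micro: 0; S2 reads c0=0 → after 1×micro: 2 ⇒ (c0=0, c1=0, c2=2)
[Gauss-Seidel] macro 1: S0 reads c1=3 → after 1×micro: 0; S1 reads c0=0 → after 1×micro: 0; S2 reads c0=0 → after 1×micro: 1 ⇒ (c0=0, c1=0, c2=1)
[Gauss-Seidel] macro 2: S0 reads c1=0 → after 1×micro: 0; S1 reads c0=0 → after 1×micro: 0; S2 reads c0=0 → after 1×micro: 0 ⇒ (c0=0, c1=0, c2=0)
[Gauss-Seidel] macro 3: S0 reads c1=0 → after 1×micro: 0; S1 reads c0=0 → after 1×micro: 0; S2 reads c0=0 → after 1×micro: 2 ⇒ (c0=0, c1=0, c2=2)
[Gauss-Seidel] macro 4: S0 reads c1=0 → after 1×micro: 0; S1 reads c0=0 → after 1×micro: 0; S2 reads c0=0 → after 1×micro: 1 ⇒ (c0=0, c1=0, c2=1)
[Gauss-Seidel] macro 5: S0 reads c1=0 → after 1×micro: 0; S1 reads c0=0 → after 1×micro: 0; S2 reads c0=0 → after 1×micro: 0 ⇒ (c0=0, c1=0, c2=0)
[Gauss-Seidel] macro 6: S0 reads c1=0 → after 1×micro: 0; S1 reads c0=0 → after 1×micro: 0; S2 reads c0=0 → after 1×micro: 2 ⇒ (c0=0, c1=0, c2=2)

first divergence at macro-step: never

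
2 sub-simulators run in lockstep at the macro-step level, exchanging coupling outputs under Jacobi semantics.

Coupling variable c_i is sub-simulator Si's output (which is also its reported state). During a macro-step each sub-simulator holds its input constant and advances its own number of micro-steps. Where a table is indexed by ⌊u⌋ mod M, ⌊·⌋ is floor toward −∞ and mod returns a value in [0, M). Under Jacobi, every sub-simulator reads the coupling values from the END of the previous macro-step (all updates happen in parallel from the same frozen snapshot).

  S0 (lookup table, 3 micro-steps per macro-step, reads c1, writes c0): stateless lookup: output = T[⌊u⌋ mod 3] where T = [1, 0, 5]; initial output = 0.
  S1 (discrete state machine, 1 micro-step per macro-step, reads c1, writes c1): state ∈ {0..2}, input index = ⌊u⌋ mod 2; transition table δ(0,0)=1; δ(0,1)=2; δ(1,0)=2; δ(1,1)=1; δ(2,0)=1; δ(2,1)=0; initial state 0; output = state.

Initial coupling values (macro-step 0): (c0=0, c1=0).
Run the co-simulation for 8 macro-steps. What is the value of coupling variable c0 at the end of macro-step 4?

macro 1: S0 reads c1=0 → after 3×micro: 1; S1 reads c1=0 → after 1×micro: 1 ⇒ (c0=1, c1=1)
macro 2: S0 reads c1=1 → after 3×micro: 0; S1 reads c1=1 → after 1×micro: 1 ⇒ (c0=0, c1=1)
macro 3: S0 reads c1=1 → after 3×micro: 0; S1 reads c1=1 → after 1×micro: 1 ⇒ (c0=0, c1=1)
macro 4: S0 reads c1=1 → after 3×micro: 0; S1 reads c1=1 → after 1×micro: 1 ⇒ (c0=0, c1=1)
macro 5: S0 reads c1=1 → after 3×micro: 0; S1 reads c1=1 → after 1×micro: 1 ⇒ (c0=0, c1=1)
macro 6: S0 reads c1=1 → after 3×micro: 0; S1 reads c1=1 → after 1×micro: 1 ⇒ (c0=0, c1=1)
macro 7: S0 reads c1=1 → after 3×micro: 0; S1 reads c1=1 → after 1×micro: 1 ⇒ (c0=0, c1=1)
macro 8: S0 reads c1=1 → after 3×micro: 0; S1 reads c1=1 → after 1×micro: 1 ⇒ (c0=0, c1=1)

c0 at macro-step 4 = 0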